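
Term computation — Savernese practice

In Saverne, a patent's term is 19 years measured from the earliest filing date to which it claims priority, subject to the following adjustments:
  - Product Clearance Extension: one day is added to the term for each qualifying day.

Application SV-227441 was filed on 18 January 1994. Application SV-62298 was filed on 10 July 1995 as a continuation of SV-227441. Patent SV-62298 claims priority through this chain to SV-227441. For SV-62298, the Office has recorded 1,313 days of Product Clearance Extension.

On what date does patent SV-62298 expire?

Earliest priority filing: 18 January 1994.
Base term: 18 January 1994 + 19 years → 18 January 2013.
Product Clearance Extension: +1313 days → 23 August 2016.

2016-08-23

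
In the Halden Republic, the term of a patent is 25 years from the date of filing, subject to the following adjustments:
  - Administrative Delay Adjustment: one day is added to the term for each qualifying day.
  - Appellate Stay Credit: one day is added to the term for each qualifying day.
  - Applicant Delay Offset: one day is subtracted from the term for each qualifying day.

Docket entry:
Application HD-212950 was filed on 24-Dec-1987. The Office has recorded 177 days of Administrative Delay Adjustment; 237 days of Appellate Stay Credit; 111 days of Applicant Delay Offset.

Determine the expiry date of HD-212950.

October 23, 2013

Base term: filing date + 25 years → 24 December 2012.
Administrative Delay Adjustment: +177 days → 19 June 2013.
Appellate Stay Credit: +237 days → 11 February 2014.
Applicant Delay Offset: −111 days → 23 October 2013.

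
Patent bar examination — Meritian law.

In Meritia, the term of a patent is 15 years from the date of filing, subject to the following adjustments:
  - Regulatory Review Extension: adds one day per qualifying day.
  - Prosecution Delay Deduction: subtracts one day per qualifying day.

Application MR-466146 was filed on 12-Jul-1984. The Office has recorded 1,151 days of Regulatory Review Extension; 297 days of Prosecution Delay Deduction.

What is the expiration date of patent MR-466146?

Base term: filing date + 15 years → 12 July 1999.
Regulatory Review Extension: +1151 days → 5 September 2002.
Prosecution Delay Deduction: −297 days → 12 November 2001.

2001-11-12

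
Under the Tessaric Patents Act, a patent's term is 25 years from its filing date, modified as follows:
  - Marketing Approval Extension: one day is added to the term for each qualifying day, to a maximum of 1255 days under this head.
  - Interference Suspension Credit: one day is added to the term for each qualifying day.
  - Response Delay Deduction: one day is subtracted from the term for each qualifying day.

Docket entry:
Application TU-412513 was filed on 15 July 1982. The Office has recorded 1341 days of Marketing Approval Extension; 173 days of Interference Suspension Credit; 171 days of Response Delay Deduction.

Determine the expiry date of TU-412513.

Base term: filing date + 25 years → 15 July 2007.
Marketing Approval Extension: 1341 days claimed exceeds the 1255-day cap, so +1255 days → 21 December 2010.
Interference Suspension Credit: +173 days → 12 June 2011.
Response Delay Deduction: −171 days → 23 December 2010.

December 23, 2010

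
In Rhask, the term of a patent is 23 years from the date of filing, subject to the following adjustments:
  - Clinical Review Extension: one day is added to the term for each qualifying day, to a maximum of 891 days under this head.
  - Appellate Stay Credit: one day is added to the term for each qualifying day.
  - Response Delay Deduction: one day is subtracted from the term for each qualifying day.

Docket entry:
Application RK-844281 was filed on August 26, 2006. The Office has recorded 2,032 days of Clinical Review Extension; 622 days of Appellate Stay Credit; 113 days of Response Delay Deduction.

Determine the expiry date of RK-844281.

Base term: filing date + 23 years → 26 August 2029.
Clinical Review Extension: 2032 days claimed exceeds the 891-day cap, so +891 days → 3 February 2032.
Appellate Stay Credit: +622 days → 17 October 2033.
Response Delay Deduction: −113 days → 26 June 2033.

2033-06-26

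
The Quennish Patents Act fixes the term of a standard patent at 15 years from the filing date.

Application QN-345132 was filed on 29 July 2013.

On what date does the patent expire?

Filing date + 15 years → 29 July 2028.

July 29, 2028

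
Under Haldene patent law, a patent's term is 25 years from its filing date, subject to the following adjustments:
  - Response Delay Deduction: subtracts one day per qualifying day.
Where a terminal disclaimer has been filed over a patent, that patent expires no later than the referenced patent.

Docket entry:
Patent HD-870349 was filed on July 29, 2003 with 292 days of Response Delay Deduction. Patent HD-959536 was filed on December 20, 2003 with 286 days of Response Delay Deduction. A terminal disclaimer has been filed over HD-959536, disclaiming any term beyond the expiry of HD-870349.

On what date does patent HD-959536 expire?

2027-10-11

Natural term of HD-959536:
  Base: filing + 25 years → 20 December 2028.
  Response Delay Deduction: −286 days → 9 March 2028.
Expiry of referenced patent HD-870349:
  Base: filing + 25 years → 29 July 2028.
  Response Delay Deduction: −292 days → 11 October 2027.
Terminal disclaimer: HD-959536 expires on the earlier of 9 March 2028 and 11 October 2027.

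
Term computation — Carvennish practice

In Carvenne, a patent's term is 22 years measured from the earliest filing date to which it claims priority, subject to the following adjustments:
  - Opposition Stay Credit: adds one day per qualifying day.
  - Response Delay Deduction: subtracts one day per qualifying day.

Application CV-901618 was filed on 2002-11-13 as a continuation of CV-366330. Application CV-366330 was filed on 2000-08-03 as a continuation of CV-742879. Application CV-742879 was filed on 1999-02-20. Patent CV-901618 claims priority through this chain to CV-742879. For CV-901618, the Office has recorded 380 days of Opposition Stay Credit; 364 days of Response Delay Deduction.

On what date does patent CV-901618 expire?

March 8, 2021

Earliest priority filing: 20 February 1999.
Base term: 20 February 1999 + 22 years → 20 February 2021.
Opposition Stay Credit: +380 days → 7 March 2022.
Response Delay Deduction: −364 days → 8 March 2021.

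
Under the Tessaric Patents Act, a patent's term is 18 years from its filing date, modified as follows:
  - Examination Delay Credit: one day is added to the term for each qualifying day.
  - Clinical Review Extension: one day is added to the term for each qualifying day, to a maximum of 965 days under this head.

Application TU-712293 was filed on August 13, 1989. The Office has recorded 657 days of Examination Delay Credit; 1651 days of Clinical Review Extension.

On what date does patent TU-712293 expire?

2012-01-21

Base term: filing date + 18 years → 13 August 2007.
Examination Delay Credit: +657 days → 31 May 2009.
Clinical Review Extension: 1651 days claimed exceeds the 965-day cap, so +965 days → 21 January 2012.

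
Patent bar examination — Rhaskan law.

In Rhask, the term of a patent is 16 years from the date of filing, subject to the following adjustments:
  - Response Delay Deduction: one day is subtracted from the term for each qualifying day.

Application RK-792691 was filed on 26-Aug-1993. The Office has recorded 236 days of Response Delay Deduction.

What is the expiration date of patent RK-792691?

2009-01-02

Base term: filing date + 16 years → 26 August 2009.
Response Delay Deduction: −236 days → 2 January 2009.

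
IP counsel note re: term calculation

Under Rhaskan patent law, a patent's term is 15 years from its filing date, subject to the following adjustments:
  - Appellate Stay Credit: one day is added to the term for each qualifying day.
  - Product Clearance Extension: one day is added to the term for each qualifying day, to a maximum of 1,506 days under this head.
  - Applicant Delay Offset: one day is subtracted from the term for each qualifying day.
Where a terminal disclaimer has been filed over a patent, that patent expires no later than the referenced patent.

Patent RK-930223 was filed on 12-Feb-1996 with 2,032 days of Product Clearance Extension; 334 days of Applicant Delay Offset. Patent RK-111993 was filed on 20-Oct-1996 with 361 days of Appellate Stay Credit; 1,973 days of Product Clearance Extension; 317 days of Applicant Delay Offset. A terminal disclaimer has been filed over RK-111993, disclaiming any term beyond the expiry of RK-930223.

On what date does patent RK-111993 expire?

Natural term of RK-111993:
  Base: filing + 15 years → 20 October 2011.
  Appellate Stay Credit: +361 days → 15 October 2012.
  Product Clearance Extension: 1973 days claimed exceeds the 1506-day cap, so +1506 days → 29 November 2016.
  Applicant Delay Offset: −317 days → 17 January 2016.
Expiry of referenced patent RK-930223:
  Base: filing + 15 years → 12 February 2011.
  Product Clearance Extension: 2032 days claimed exceeds the 1506-day cap, so +1506 days → 29 March 2015.
  Applicant Delay Offset: −334 days → 29 April 2014.
Terminal disclaimer: RK-111993 expires on the earlier of 17 January 2016 and 29 April 2014.

2014-04-29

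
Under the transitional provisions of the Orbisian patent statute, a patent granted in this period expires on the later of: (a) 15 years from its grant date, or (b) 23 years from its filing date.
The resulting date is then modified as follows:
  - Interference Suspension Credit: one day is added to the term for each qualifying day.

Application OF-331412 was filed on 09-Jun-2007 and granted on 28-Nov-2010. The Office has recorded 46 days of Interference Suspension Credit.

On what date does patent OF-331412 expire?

July 25, 2030

(a) grant + 15 years → 28 November 2025.
(b) filing + 23 years → 9 June 2030.
Later of the two: 9 June 2030.
Interference Suspension Credit: +46 days → 25 July 2030.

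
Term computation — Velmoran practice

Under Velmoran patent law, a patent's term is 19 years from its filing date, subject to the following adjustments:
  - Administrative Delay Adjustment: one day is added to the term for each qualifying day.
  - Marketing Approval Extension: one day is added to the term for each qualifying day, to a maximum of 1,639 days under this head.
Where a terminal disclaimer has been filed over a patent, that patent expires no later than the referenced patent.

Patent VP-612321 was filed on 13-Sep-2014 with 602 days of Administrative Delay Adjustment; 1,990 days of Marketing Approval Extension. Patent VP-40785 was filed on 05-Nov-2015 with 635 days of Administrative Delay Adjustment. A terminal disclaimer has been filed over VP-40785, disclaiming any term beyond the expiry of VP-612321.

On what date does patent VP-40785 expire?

August 1, 2036

Natural term of VP-40785:
  Base: filing + 19 years → 5 November 2034.
  Administrative Delay Adjustment: +635 days → 1 August 2036.
Expiry of referenced patent VP-612321:
  Base: filing + 19 years → 13 September 2033.
  Administrative Delay Adjustment: +602 days → 8 May 2035.
  Marketing Approval Extension: 1990 days claimed exceeds the 1639-day cap, so +1639 days → 2 November 2039.
Terminal disclaimer: VP-40785 expires on the earlier of 1 August 2036 and 2 November 2039.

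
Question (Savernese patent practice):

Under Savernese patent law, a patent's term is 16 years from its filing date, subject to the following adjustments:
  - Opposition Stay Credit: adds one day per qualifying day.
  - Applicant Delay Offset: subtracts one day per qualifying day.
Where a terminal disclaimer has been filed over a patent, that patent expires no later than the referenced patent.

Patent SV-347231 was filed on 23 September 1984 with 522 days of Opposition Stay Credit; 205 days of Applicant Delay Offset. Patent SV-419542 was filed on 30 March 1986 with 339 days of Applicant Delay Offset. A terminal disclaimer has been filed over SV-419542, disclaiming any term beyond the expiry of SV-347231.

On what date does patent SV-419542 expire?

April 25, 2001

Natural term of SV-419542:
  Base: filing + 16 years → 30 March 2002.
  Applicant Delay Offset: −339 days → 25 April 2001.
Expiry of referenced patent SV-347231:
  Base: filing + 16 years → 23 September 2000.
  Opposition Stay Credit: +522 days → 27 February 2002.
  Applicant Delay Offset: −205 days → 6 August 2001.
Terminal disclaimer: SV-419542 expires on the earlier of 25 April 2001 and 6 August 2001.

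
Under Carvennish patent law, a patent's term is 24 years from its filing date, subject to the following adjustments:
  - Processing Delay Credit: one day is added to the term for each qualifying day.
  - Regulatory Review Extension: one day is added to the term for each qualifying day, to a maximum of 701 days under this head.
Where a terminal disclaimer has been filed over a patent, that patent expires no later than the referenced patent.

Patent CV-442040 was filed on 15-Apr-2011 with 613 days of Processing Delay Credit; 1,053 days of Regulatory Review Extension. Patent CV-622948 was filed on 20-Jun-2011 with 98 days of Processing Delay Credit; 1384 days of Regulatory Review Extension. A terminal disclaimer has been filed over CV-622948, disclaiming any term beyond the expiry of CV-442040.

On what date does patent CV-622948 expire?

2037-08-27

Natural term of CV-622948:
  Base: filing + 24 years → 20 June 2035.
  Processing Delay Credit: +98 days → 26 September 2035.
  Regulatory Review Extension: 1384 days claimed exceeds the 701-day cap, so +701 days → 27 August 2037.
Expiry of referenced patent CV-442040:
  Base: filing + 24 years → 15 April 2035.
  Processing Delay Credit: +613 days → 18 December 2036.
  Regulatory Review Extension: 1053 days claimed exceeds the 701-day cap, so +701 days → 19 November 2038.
Terminal disclaimer: CV-622948 expires on the earlier of 27 August 2037 and 19 November 2038.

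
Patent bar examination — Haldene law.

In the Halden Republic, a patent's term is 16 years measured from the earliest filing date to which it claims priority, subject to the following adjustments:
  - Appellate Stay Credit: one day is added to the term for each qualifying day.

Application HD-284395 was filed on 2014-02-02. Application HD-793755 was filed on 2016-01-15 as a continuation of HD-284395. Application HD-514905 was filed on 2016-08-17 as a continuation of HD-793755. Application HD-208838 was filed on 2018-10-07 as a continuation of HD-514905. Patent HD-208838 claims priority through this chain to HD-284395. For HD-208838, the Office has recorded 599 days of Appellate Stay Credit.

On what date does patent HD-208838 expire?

2031-09-24

Earliest priority filing: 2 February 2014.
Base term: 2 February 2014 + 16 years → 2 February 2030.
Appellate Stay Credit: +599 days → 24 September 2031.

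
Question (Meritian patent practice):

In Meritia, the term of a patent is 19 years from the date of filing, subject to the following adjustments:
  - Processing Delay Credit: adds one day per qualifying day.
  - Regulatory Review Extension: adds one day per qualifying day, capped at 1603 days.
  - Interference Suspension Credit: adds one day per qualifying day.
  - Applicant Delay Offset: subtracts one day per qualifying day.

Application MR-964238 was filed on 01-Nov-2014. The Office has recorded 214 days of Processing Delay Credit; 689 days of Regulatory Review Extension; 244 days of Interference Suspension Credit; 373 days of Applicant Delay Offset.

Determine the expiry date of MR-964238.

Base term: filing date + 19 years → 1 November 2033.
Processing Delay Credit: +214 days → 3 June 2034.
Regulatory Review Extension: 689 days (within the 1603-day cap) → +689 days → 22 April 2036.
Interference Suspension Credit: +244 days → 22 December 2036.
Applicant Delay Offset: −373 days → 15 December 2035.

December 15, 2035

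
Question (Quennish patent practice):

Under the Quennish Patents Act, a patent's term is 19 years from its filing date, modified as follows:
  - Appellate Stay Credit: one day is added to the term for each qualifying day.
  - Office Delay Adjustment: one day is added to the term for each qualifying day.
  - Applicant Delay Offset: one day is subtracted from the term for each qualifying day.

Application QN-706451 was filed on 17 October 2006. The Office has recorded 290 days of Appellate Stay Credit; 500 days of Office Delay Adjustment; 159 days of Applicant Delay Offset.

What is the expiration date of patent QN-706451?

Base term: filing date + 19 years → 17 October 2025.
Appellate Stay Credit: +290 days → 3 August 2026.
Office Delay Adjustment: +500 days → 16 December 2027.
Applicant Delay Offset: −159 days → 10 July 2027.

2027-07-10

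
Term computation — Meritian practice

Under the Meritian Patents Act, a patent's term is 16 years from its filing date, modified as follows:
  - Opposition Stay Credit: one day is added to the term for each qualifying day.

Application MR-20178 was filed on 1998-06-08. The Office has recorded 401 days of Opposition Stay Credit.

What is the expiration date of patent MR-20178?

July 14, 2015

Base term: filing date + 16 years → 8 June 2014.
Opposition Stay Credit: +401 days → 14 July 2015.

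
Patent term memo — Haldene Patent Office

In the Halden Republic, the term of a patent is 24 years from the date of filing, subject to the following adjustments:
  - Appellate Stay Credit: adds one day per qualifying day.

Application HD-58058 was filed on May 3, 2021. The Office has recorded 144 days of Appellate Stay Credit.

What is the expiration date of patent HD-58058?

Base term: filing date + 24 years → 3 May 2045.
Appellate Stay Credit: +144 days → 24 September 2045.

September 24, 2045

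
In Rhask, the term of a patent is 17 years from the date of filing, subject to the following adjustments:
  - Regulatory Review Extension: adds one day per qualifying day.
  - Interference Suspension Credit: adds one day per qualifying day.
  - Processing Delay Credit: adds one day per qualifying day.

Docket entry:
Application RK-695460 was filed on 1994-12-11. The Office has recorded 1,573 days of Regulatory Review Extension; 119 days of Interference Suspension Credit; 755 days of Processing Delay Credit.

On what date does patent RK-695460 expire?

Base term: filing date + 17 years → 11 December 2011.
Regulatory Review Extension: +1573 days → 1 April 2016.
Interference Suspension Credit: +119 days → 29 July 2016.
Processing Delay Credit: +755 days → 23 August 2018.

August 23, 2018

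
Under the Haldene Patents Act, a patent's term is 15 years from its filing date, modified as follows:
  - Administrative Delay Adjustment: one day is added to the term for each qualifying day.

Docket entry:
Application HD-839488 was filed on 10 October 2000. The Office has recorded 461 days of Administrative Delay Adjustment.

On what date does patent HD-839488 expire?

January 13, 2017

Base term: filing date + 15 years → 10 October 2015.
Administrative Delay Adjustment: +461 days → 13 January 2017.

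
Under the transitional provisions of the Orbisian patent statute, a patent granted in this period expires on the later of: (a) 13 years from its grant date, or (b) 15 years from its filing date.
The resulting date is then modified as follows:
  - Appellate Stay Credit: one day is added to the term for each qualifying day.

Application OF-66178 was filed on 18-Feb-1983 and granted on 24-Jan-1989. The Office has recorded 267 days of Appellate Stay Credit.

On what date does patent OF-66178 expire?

(a) grant + 13 years → 24 January 2002.
(b) filing + 15 years → 18 February 1998.
Later of the two: 24 January 2002.
Appellate Stay Credit: +267 days → 18 October 2002.

2002-10-18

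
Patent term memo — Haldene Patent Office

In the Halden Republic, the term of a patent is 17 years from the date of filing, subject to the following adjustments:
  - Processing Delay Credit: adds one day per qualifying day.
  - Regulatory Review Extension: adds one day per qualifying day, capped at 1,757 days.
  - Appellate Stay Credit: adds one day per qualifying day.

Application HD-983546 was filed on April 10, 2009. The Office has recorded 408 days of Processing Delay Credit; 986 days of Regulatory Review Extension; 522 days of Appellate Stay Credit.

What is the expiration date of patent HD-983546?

2031-07-09

Base term: filing date + 17 years → 10 April 2026.
Processing Delay Credit: +408 days → 23 May 2027.
Regulatory Review Extension: 986 days (within the 1757-day cap) → +986 days → 2 February 2030.
Appellate Stay Credit: +522 days → 9 July 2031.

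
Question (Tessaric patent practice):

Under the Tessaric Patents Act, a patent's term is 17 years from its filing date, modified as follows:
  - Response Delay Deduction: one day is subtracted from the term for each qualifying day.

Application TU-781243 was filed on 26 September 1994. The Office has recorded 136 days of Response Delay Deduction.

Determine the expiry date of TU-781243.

May 13, 2011

Base term: filing date + 17 years → 26 September 2011.
Response Delay Deduction: −136 days → 13 May 2011.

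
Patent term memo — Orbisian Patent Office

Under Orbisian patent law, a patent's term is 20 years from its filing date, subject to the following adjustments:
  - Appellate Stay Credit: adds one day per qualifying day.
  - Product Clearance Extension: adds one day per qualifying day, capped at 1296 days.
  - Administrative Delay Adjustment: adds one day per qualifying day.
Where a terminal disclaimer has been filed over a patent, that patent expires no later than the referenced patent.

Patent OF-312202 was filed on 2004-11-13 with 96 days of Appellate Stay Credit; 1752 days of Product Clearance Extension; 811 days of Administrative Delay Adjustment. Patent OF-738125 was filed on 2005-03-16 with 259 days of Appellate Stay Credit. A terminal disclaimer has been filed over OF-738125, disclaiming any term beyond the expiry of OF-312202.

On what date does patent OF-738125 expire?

2025-11-30

Natural term of OF-738125:
  Base: filing + 20 years → 16 March 2025.
  Appellate Stay Credit: +259 days → 30 November 2025.
Expiry of referenced patent OF-312202:
  Base: filing + 20 years → 13 November 2024.
  Appellate Stay Credit: +96 days → 17 February 2025.
  Product Clearance Extension: 1752 days claimed exceeds the 1296-day cap, so +1296 days → 5 September 2028.
  Administrative Delay Adjustment: +811 days → 25 November 2030.
Terminal disclaimer: OF-738125 expires on the earlier of 30 November 2025 and 25 November 2030.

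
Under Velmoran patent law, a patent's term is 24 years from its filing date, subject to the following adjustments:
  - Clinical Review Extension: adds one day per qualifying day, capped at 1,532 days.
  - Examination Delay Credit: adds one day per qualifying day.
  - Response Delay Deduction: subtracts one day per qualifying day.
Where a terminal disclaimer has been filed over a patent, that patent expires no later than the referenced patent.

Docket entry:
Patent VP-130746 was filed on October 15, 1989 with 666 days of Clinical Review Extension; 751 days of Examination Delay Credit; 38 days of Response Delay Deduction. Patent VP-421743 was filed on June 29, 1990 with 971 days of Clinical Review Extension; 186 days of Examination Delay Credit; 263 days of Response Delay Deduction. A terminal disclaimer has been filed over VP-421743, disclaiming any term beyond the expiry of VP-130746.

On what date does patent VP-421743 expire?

Natural term of VP-421743:
  Base: filing + 24 years → 29 June 2014.
  Clinical Review Extension: 971 days (within the 1532-day cap) → +971 days → 24 February 2017.
  Examination Delay Credit: +186 days → 29 August 2017.
  Response Delay Deduction: −263 days → 9 December 2016.
Expiry of referenced patent VP-130746:
  Base: filing + 24 years → 15 October 2013.
  Clinical Review Extension: 666 days (within the 1532-day cap) → +666 days → 12 August 2015.
  Examination Delay Credit: +751 days → 1 September 2017.
  Response Delay Deduction: −38 days → 25 July 2017.
Terminal disclaimer: VP-421743 expires on the earlier of 9 December 2016 and 25 July 2017.

2016-12-09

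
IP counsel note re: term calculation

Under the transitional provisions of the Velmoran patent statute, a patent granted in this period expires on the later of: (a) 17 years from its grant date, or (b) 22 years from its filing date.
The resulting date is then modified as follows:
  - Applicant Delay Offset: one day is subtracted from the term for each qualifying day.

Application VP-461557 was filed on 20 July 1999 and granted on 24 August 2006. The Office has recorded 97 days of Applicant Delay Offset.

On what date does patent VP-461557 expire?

May 19, 2023

(a) grant + 17 years → 24 August 2023.
(b) filing + 22 years → 20 July 2021.
Later of the two: 24 August 2023.
Applicant Delay Offset: −97 days → 19 May 2023.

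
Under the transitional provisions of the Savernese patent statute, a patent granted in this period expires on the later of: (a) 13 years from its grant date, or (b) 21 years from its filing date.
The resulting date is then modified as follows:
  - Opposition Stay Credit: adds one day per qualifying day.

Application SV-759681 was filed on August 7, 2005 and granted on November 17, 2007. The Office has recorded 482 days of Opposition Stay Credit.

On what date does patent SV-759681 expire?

2027-12-02

(a) grant + 13 years → 17 November 2020.
(b) filing + 21 years → 7 August 2026.
Later of the two: 7 August 2026.
Opposition Stay Credit: +482 days → 2 December 2027.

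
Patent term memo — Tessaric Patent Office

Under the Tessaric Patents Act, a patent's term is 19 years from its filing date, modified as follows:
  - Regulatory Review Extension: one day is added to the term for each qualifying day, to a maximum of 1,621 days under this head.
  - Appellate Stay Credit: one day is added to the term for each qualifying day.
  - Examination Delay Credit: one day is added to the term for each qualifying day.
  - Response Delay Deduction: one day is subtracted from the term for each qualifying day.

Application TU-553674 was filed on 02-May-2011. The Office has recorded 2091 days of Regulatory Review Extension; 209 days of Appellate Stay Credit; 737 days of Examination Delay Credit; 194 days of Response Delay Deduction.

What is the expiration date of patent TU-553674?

Base term: filing date + 19 years → 2 May 2030.
Regulatory Review Extension: 2091 days claimed exceeds the 1621-day cap, so +1621 days → 9 October 2034.
Appellate Stay Credit: +209 days → 6 May 2035.
Examination Delay Credit: +737 days → 12 May 2037.
Response Delay Deduction: −194 days → 30 October 2036.

2036-10-30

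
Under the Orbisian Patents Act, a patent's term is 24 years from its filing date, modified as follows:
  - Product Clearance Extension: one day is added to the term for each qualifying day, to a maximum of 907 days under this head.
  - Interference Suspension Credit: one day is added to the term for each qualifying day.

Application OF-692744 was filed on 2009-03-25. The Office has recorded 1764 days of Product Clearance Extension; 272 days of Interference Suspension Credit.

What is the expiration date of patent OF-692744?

Base term: filing date + 24 years → 25 March 2033.
Product Clearance Extension: 1764 days claimed exceeds the 907-day cap, so +907 days → 18 September 2035.
Interference Suspension Credit: +272 days → 16 June 2036.

June 16, 2036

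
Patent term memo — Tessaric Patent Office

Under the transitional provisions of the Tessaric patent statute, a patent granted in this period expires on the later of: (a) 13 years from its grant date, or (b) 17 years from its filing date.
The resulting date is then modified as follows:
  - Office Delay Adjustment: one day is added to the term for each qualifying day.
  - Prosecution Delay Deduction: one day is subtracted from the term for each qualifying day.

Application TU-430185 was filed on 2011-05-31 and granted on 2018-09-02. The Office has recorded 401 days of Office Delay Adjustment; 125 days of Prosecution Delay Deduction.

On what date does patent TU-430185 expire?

(a) grant + 13 years → 2 September 2031.
(b) filing + 17 years → 31 May 2028.
Later of the two: 2 September 2031.
Office Delay Adjustment: +401 days → 7 October 2032.
Prosecution Delay Deduction: −125 days → 4 June 2032.

June 4, 2032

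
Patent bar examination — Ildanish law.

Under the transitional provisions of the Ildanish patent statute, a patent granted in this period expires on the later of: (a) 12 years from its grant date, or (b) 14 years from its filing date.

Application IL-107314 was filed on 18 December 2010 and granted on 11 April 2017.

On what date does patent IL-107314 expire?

(a) grant + 12 years → 11 April 2029.
(b) filing + 14 years → 18 December 2024.
Later of the two: 11 April 2029.

2029-04-11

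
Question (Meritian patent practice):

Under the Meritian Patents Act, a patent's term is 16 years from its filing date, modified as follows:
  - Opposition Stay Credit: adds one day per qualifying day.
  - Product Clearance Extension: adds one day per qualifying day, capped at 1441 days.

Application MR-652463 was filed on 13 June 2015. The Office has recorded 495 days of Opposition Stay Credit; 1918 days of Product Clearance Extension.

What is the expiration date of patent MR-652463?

Base term: filing date + 16 years → 13 June 2031.
Opposition Stay Credit: +495 days → 20 October 2032.
Product Clearance Extension: 1918 days claimed exceeds the 1441-day cap, so +1441 days → 30 September 2036.

September 30, 2036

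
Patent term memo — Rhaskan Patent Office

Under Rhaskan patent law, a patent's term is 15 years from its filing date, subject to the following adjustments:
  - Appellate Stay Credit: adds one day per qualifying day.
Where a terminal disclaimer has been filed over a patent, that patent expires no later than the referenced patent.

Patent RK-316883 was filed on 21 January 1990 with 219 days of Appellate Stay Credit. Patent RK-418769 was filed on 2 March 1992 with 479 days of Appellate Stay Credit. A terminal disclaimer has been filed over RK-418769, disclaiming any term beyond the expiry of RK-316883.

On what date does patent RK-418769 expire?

Natural term of RK-418769:
  Base: filing + 15 years → 2 March 2007.
  Appellate Stay Credit: +479 days → 23 June 2008.
Expiry of referenced patent RK-316883:
  Base: filing + 15 years → 21 January 2005.
  Appellate Stay Credit: +219 days → 28 August 2005.
Terminal disclaimer: RK-418769 expires on the earlier of 23 June 2008 and 28 August 2005.

2005-08-28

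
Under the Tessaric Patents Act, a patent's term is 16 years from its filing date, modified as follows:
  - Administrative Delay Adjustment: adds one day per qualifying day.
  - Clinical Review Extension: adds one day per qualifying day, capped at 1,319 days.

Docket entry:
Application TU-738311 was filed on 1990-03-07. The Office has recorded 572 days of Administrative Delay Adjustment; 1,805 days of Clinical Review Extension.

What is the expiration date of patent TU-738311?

May 11, 2011

Base term: filing date + 16 years → 7 March 2006.
Administrative Delay Adjustment: +572 days → 30 September 2007.
Clinical Review Extension: 1805 days claimed exceeds the 1319-day cap, so +1319 days → 11 May 2011.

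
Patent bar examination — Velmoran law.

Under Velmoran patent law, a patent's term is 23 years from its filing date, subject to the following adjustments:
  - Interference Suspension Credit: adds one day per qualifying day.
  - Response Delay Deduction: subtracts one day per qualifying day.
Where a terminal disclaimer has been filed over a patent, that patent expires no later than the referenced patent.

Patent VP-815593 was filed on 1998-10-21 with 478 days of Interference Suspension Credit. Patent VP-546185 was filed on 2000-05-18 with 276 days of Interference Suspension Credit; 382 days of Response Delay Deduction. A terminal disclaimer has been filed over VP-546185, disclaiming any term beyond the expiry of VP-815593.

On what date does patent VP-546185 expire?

Natural term of VP-546185:
  Base: filing + 23 years → 18 May 2023.
  Interference Suspension Credit: +276 days → 18 February 2024.
  Response Delay Deduction: −382 days → 1 February 2023.
Expiry of referenced patent VP-815593:
  Base: filing + 23 years → 21 October 2021.
  Interference Suspension Credit: +478 days → 11 February 2023.
Terminal disclaimer: VP-546185 expires on the earlier of 1 February 2023 and 11 February 2023.

February 1, 2023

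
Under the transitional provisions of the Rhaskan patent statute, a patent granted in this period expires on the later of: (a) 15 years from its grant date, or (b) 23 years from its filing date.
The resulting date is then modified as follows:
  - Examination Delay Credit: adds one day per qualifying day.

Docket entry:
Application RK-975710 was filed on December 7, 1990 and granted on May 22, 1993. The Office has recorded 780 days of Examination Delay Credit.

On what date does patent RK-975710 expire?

January 26, 2016

(a) grant + 15 years → 22 May 2008.
(b) filing + 23 years → 7 December 2013.
Later of the two: 7 December 2013.
Examination Delay Credit: +780 days → 26 January 2016.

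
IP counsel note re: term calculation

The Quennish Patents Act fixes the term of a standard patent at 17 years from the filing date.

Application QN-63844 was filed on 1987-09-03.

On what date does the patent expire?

September 3, 2004

Filing date + 17 years → 3 September 2004.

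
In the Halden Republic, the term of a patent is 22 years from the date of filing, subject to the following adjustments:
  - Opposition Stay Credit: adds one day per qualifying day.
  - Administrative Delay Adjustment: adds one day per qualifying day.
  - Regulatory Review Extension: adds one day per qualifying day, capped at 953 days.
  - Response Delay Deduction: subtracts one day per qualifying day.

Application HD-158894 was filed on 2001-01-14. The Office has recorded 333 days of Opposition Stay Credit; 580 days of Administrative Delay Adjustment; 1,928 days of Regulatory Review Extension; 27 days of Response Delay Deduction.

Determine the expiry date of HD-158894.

2028-01-27

Base term: filing date + 22 years → 14 January 2023.
Opposition Stay Credit: +333 days → 13 December 2023.
Administrative Delay Adjustment: +580 days → 15 July 2025.
Regulatory Review Extension: 1928 days claimed exceeds the 953-day cap, so +953 days → 23 February 2028.
Response Delay Deduction: −27 days → 27 January 2028.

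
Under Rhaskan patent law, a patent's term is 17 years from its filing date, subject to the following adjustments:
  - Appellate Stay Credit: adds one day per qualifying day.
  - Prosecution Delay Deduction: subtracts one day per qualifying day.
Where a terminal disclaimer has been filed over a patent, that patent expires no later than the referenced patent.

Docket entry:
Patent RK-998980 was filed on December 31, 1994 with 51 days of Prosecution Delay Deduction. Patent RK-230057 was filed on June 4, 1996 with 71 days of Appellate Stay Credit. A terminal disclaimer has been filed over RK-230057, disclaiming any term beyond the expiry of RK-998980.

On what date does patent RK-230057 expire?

Natural term of RK-230057:
  Base: filing + 17 years → 4 June 2013.
  Appellate Stay Credit: +71 days → 14 August 2013.
Expiry of referenced patent RK-998980:
  Base: filing + 17 years → 31 December 2011.
  Prosecution Delay Deduction: −51 days → 10 November 2011.
Terminal disclaimer: RK-230057 expires on the earlier of 14 August 2013 and 10 November 2011.

November 10, 2011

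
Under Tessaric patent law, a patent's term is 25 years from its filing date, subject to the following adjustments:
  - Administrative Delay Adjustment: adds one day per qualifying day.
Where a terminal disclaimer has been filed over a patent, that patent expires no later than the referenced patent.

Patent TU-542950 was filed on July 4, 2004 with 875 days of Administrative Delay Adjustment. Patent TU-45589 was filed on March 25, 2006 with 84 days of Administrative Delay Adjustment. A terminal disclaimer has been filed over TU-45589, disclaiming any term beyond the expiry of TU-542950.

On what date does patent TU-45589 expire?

Natural term of TU-45589:
  Base: filing + 25 years → 25 March 2031.
  Administrative Delay Adjustment: +84 days → 17 June 2031.
Expiry of referenced patent TU-542950:
  Base: filing + 25 years → 4 July 2029.
  Administrative Delay Adjustment: +875 days → 26 November 2031.
Terminal disclaimer: TU-45589 expires on the earlier of 17 June 2031 and 26 November 2031.

2031-06-17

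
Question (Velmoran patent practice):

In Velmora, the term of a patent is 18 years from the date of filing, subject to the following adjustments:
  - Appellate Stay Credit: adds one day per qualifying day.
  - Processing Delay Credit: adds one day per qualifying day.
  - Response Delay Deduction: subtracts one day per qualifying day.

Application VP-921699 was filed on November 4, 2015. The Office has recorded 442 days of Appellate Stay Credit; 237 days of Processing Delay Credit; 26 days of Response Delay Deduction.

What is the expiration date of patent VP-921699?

Base term: filing date + 18 years → 4 November 2033.
Appellate Stay Credit: +442 days → 20 January 2035.
Processing Delay Credit: +237 days → 14 September 2035.
Response Delay Deduction: −26 days → 19 August 2035.

2035-08-19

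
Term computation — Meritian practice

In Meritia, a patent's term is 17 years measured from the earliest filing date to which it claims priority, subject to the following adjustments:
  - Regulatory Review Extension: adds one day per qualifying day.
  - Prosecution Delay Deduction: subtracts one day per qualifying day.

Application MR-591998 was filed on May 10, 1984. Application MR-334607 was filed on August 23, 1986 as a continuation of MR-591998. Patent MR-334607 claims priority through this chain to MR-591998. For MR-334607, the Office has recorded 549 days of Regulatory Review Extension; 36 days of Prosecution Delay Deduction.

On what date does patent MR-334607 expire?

2002-10-05

Earliest priority filing: 10 May 1984.
Base term: 10 May 1984 + 17 years → 10 May 2001.
Regulatory Review Extension: +549 days → 10 November 2002.
Prosecution Delay Deduction: −36 days → 5 October 2002.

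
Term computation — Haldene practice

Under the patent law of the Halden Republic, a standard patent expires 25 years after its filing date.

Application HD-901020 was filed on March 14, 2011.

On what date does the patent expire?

2036-03-14

Filing date + 25 years → 14 March 2036.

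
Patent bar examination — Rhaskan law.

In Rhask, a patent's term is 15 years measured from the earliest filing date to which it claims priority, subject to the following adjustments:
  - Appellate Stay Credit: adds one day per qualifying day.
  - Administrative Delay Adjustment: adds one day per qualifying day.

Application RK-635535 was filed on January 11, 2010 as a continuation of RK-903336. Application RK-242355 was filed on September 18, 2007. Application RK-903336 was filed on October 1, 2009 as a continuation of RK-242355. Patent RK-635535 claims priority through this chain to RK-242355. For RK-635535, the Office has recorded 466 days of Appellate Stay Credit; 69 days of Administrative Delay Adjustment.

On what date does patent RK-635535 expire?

Earliest priority filing: 18 September 2007.
Base term: 18 September 2007 + 15 years → 18 September 2022.
Appellate Stay Credit: +466 days → 28 December 2023.
Administrative Delay Adjustment: +69 days → 6 March 2024.

March 6, 2024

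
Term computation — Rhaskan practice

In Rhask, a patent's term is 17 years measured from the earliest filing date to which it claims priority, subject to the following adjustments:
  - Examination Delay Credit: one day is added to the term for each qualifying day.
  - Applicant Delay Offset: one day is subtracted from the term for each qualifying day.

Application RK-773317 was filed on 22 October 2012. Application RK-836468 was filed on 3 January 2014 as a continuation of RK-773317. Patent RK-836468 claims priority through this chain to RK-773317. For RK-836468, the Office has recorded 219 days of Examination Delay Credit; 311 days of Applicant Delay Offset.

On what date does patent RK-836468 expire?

2029-07-22

Earliest priority filing: 22 October 2012.
Base term: 22 October 2012 + 17 years → 22 October 2029.
Examination Delay Credit: +219 days → 29 May 2030.
Applicant Delay Offset: −311 days → 22 July 2029.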